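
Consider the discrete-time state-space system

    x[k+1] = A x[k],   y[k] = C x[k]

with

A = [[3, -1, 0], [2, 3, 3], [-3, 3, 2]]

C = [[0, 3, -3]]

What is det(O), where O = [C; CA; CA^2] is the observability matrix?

CA = [[15, 0, 3]]
CA^2 = [[36, -6, 6]]
Observability matrix O = [C; CA; CA^2] = [[0, 3, -3], [15, 0, 3], [36, -6, 6]]
Expanding along the first row, det(O) = 0·(0·6 - 3·(-6)) - 3·(15·6 - 3·36) + (-3)·(15·(-6) - 0·36) = 0·18 - 3·(-18) + (-3)·(-90) = 324
Since det(O) ≠ 0, rank(O) = 3 and the system is completely observable.

324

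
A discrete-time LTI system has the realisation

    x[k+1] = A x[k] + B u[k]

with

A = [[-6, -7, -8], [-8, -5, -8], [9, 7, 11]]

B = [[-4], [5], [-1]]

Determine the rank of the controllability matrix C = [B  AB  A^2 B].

AB = [[-3], [15], [-12]]
A^2B = [[9], [45], [-54]]
Controllability matrix C = [B  AB  A^2B] = [[-4, -3, 9], [5, 15, 45], [-1, -12, -54]]
The rows r1, r2, r3 of C are linearly dependent: r1 + r2 + r3 = 0 (check each entry), so rank(C) ≤ 2.
The 2×2 minor from rows 1, 2, columns 1, 2 is (-4)·15 - (-3)·5 = -60 - (-15) = -45 ≠ 0, so rank(C) = 2.
rank(C) = 2 < n = 3, so the pair (A, B) is not completely controllable.

2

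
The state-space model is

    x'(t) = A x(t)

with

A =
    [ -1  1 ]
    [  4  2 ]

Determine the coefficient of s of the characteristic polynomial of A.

-1

For a 2×2 matrix, det(sI - A) = s^2 - (tr A)s + det A.
tr A = 1, det A = -6.
So p(s) = s^2 - s - 6.
The coefficient of s is -1.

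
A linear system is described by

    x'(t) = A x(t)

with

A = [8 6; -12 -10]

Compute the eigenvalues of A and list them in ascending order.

det(sI - A) = s^2 - (tr A)s + det A, with tr A = 8 + (-10) = -2 and det A = 8·(-10) - 6·(-12) = -80 - (-72) = -8.
So p(s) = det(sI - A) = s^2 + 2s - 8.
Factor s^2 + 2s - 8: two numbers with sum -2 and product -8 are 2 and -4, so s^2 + 2s - 8 = (s - 2)(s + 4).
Hence p(s) = (s - 2) (s + 4), with roots -4, 2.
At least one eigenvalue has non-negative real part, so the system is not asymptotically stable.

-4, 2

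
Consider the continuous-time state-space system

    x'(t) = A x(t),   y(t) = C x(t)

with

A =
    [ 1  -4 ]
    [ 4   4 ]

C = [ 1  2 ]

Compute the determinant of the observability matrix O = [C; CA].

CA = [[9, 4]]
Observability matrix O = [C; CA] = [[1, 2], [9, 4]]
det(O) = 1·4 - 2·9 = 4 - 18 = -14
Since det(O) ≠ 0, rank(O) = 2 and the system is completely observable.

-14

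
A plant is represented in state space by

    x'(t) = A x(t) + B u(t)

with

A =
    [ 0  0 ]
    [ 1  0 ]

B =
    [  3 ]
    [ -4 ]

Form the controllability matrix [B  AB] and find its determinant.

AB = [[0], [3]]
Controllability matrix C = [B  AB] = [[3, 0], [-4, 3]]
det(C) = 3·3 - 0·(-4) = 9 - 0 = 9
Since det(C) ≠ 0, rank(C) = 2 and the system is completely controllable.

9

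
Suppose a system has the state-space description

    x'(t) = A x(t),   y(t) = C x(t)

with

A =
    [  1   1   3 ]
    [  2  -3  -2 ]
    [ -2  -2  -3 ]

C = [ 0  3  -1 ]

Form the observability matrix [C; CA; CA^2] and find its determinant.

-1408

CA = [[8, -7, -3]]
CA^2 = [[0, 35, 47]]
Observability matrix O = [C; CA; CA^2] = [[0, 3, -1], [8, -7, -3], [0, 35, 47]]
Expanding along the first row, det(O) = 0·((-7)·47 - (-3)·35) - 3·(8·47 - (-3)·0) + (-1)·(8·35 - (-7)·0) = 0·(-224) - 3·376 + (-1)·280 = -1408
Since det(O) ≠ 0, rank(O) = 3 and the system is completely observable.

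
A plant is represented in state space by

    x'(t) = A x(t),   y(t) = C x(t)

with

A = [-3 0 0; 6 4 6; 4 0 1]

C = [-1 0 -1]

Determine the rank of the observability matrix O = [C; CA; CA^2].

1

CA = [[-1, 0, -1]]
CA^2 = [[-1, 0, -1]]
Observability matrix O = [C; CA; CA^2] = [[-1, 0, -1], [-1, 0, -1], [-1, 0, -1]]
Every row of O is a scalar multiple of row 1 = [-1, 0, -1] (multipliers 1, 1, 1), so the rows span a one-dimensional space.
O ≠ 0, hence rank(O) = 1.
rank(O) = 1 < n = 3, so the pair (A, C) is not completely observable.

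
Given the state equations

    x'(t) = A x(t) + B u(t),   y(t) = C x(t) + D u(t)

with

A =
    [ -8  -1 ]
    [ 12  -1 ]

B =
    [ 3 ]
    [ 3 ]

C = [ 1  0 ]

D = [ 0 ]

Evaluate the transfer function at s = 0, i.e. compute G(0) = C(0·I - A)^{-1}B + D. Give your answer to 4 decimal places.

G(0) = C(-A)^{-1}B + D = -C A^{-1} B + D.
det A = 20, so A^{-1} = (1/20)·adj(A) = [[-1/20, 1/20], [-3/5, -2/5]]
A^{-1} B = [0, -3]^T
C A^{-1} B = 0
G(0) = D - C A^{-1} B = 0 - (0) = 0

0.0000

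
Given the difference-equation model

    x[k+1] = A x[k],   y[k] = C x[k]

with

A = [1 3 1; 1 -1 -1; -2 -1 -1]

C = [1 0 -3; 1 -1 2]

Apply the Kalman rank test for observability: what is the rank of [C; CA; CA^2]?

3

CA = [[7, 6, 4], [-4, 2, 0]]
CA^2 = [[5, 11, -3], [-2, -14, -6]]
Observability matrix O = [C; CA; CA^2] = [[1, 0, -3], [1, -1, 2], [7, 6, 4], [-4, 2, 0], [5, 11, -3], [-2, -14, -6]]
Take the 3×3 submatrix of O formed by rows 1, 2, 3: [[1, 0, -3], [1, -1, 2], [7, 6, 4]]. Its determinant is 1·((-1)·4 - 2·6) - 0·(1·4 - 2·7) + (-3)·(1·6 - (-1)·7) = 1·(-16) - 0·(-10) + (-3)·13 = -55 ≠ 0.
So rank(O) ≥ 3; since O has 3 columns, rank(O) = 3.
rank(O) = 3 = n, so the pair (A, C) is completely observable.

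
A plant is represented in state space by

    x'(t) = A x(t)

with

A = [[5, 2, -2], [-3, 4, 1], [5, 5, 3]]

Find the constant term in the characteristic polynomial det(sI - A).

Expand det(sI - A) for the 3×3 matrix.
p(s) = s^3 - 12s^2 + 58s - 133.
(Check: constant term = det(-A) = (-1)^3 det A = -133; coefficient of s^2 = -tr A = -12.)
The constant term is -133.

-133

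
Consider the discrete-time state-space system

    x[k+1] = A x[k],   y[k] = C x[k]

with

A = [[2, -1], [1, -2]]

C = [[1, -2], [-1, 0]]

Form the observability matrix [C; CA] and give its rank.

2

CA = [[0, 3], [-2, 1]]
Observability matrix O = [C; CA] = [[1, -2], [-1, 0], [0, 3], [-2, 1]]
Take the 2×2 submatrix of O formed by rows 1, 2: [[1, -2], [-1, 0]]. Its determinant is 1·0 - (-2)·(-1) = 0 - 2 = -2 ≠ 0.
So rank(O) ≥ 2; since O has 2 columns, rank(O) = 2.
rank(O) = 2 = n, so the pair (A, C) is completely observable.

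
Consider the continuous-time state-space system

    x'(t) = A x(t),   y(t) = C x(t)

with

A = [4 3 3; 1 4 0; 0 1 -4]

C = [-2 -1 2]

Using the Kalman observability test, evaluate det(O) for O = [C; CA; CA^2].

CA = [[-9, -8, -14]]
CA^2 = [[-44, -73, 29]]
Observability matrix O = [C; CA; CA^2] = [[-2, -1, 2], [-9, -8, -14], [-44, -73, 29]]
Expanding along the first row, det(O) = (-2)·((-8)·29 - (-14)·(-73)) - (-1)·((-9)·29 - (-14)·(-44)) + 2·((-9)·(-73) - (-8)·(-44)) = (-2)·(-1254) - (-1)·(-877) + 2·305 = 2241
Since det(O) ≠ 0, rank(O) = 3 and the system is completely observable.

2241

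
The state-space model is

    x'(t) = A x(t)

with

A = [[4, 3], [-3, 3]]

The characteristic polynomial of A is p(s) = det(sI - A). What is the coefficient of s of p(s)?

For a 2×2 matrix, det(sI - A) = s^2 - (tr A)s + det A.
tr A = 7, det A = 21.
So p(s) = s^2 - 7s + 21.
The coefficient of s is -7.

-7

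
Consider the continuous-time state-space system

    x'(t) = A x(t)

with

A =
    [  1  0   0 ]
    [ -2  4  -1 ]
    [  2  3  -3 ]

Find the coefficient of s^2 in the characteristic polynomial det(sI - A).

Expand det(sI - A) for the 3×3 matrix.
p(s) = s^3 - 2s^2 - 8s + 9.
(Check: constant term = det(-A) = (-1)^3 det A = 9; coefficient of s^2 = -tr A = -2.)
The coefficient of s^2 is -2.

-2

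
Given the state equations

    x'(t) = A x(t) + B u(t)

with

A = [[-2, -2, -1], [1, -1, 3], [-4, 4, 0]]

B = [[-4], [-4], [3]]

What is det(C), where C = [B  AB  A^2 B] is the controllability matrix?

AB = [[13], [9], [0]]
A^2B = [[-44], [4], [-16]]
Controllability matrix C = [B  AB  A^2B] = [[-4, 13, -44], [-4, 9, 4], [3, 0, -16]]
Expanding along the first row, det(C) = (-4)·(9·(-16) - 4·0) - 13·((-4)·(-16) - 4·3) + (-44)·((-4)·0 - 9·3) = (-4)·(-144) - 13·52 + (-44)·(-27) = 1088
Since det(C) ≠ 0, rank(C) = 3 and the system is completely controllable.

1088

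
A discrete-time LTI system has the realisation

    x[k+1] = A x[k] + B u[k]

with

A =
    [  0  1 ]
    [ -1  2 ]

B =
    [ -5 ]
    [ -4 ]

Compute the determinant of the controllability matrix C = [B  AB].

AB = [[-4], [-3]]
Controllability matrix C = [B  AB] = [[-5, -4], [-4, -3]]
det(C) = (-5)·(-3) - (-4)·(-4) = 15 - 16 = -1
Since det(C) ≠ 0, rank(C) = 2 and the system is completely controllable.

-1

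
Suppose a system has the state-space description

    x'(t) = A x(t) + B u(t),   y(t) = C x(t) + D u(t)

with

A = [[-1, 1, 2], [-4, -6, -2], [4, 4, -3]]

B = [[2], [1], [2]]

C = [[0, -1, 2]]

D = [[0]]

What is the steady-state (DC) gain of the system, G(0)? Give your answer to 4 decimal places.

5.1000

G(0) = C(-A)^{-1}B + D = -C A^{-1} B + D.
det A = -30, so A^{-1} = (1/-30)·adj(A) = [[-13/15, -11/30, -1/3], [2/3, 1/6, 1/3], [-4/15, -4/15, -1/3]]
A^{-1} B = [-83/30, 13/6, -22/15]^T
C A^{-1} B = -51/10
G(0) = D - C A^{-1} B = 0 - (-51/10) = 51/10 ≈ 5.1000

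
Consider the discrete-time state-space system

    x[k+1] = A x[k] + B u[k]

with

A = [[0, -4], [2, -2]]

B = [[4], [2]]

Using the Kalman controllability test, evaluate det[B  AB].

AB = [[-8], [4]]
Controllability matrix C = [B  AB] = [[4, -8], [2, 4]]
det(C) = 4·4 - (-8)·2 = 16 - (-16) = 32
Since det(C) ≠ 0, rank(C) = 2 and the system is completely controllable.

32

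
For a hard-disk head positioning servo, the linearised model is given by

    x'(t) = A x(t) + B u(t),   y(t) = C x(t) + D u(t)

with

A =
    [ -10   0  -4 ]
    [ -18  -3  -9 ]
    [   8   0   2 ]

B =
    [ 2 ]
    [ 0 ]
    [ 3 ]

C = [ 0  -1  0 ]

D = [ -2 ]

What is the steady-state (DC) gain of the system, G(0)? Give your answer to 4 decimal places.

G(0) = C(-A)^{-1}B + D = -C A^{-1} B + D.
det A = -36, so A^{-1} = (1/-36)·adj(A) = [[1/6, 0, 1/3], [1, -1/3, 1/2], [-2/3, 0, -5/6]]
A^{-1} B = [4/3, 7/2, -23/6]^T
C A^{-1} B = -7/2
G(0) = D - C A^{-1} B = -2 - (-7/2) = 3/2 ≈ 1.5000

1.5000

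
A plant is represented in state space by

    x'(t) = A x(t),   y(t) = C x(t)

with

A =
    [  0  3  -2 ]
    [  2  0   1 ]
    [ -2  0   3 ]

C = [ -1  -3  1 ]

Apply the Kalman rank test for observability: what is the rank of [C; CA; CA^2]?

3

CA = [[-8, -3, 2]]
CA^2 = [[-10, -24, 19]]
Observability matrix O = [C; CA; CA^2] = [[-1, -3, 1], [-8, -3, 2], [-10, -24, 19]]
det(O) = (-1)·((-3)·19 - 2·(-24)) - (-3)·((-8)·19 - 2·(-10)) + 1·((-8)·(-24) - (-3)·(-10)) = (-1)·(-9) - (-3)·(-132) + 1·162 = -225 ≠ 0, so rank(O) = 3.
rank(O) = 3 = n, so the pair (A, C) is completely observable.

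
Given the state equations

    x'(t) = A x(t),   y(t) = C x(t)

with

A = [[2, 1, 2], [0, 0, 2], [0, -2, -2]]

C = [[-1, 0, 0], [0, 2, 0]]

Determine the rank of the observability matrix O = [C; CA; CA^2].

3

CA = [[-2, -1, -2], [0, 0, 4]]
CA^2 = [[-4, 2, -2], [0, -8, -8]]
Observability matrix O = [C; CA; CA^2] = [[-1, 0, 0], [0, 2, 0], [-2, -1, -2], [0, 0, 4], [-4, 2, -2], [0, -8, -8]]
Take the 3×3 submatrix of O formed by rows 1, 2, 3: [[-1, 0, 0], [0, 2, 0], [-2, -1, -2]]. Its determinant is (-1)·(2·(-2) - 0·(-1)) - 0·(0·(-2) - 0·(-2)) + 0·(0·(-1) - 2·(-2)) = (-1)·(-4) - 0·0 + 0·4 = 4 ≠ 0.
So rank(O) ≥ 3; since O has 3 columns, rank(O) = 3.
rank(O) = 3 = n, so the pair (A, C) is completely observable.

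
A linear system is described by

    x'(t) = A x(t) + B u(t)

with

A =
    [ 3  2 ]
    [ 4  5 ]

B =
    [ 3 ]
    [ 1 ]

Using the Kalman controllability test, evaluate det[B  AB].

AB = [[11], [17]]
Controllability matrix C = [B  AB] = [[3, 11], [1, 17]]
det(C) = 3·17 - 11·1 = 51 - 11 = 40
Since det(C) ≠ 0, rank(C) = 2 and the system is completely controllable.

40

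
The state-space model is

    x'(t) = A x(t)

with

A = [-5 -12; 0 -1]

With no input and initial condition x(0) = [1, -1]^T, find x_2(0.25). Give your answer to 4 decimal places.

-0.7788

det(sI - A) = s^2 - (tr A)s + det A, with tr A = (-5) + (-1) = -6 and det A = (-5)·(-1) - (-12)·0 = 5 - 0 = 5.
So p(s) = det(sI - A) = s^2 + 6s + 5.
Factor s^2 + 6s + 5: two numbers with sum -6 and product 5 are -1 and -5, so s^2 + 6s + 5 = (s + 1)(s + 5).
Hence p(s) = (s + 1) (s + 5), with roots -5, -1.
The eigenvalues -5, -1 are distinct and real, so A is diagonalisable and x(t) = e^{At} x(0) = V diag(e^{λ_i t}) V^{-1} x(0), where the columns of V are the eigenvectors.
λ = -5: A - (-5)I = [[0, -12], [0, 4]]. Row 1 gives 0·v1 + (-12)·v2 = 0, so take v_1 = [1, 0]^T.
λ = -1: A - (-1)I = [[-4, -12], [0, 0]]. Row 1 gives (-4)·v1 + (-12)·v2 = 0, so take v_2 = [3, -1]^T.
V = [v_1 v_2] = [[1, 3], [0, -1]] has det V = -1, so V^{-1} = adj(V)/det V = [[1, 3], [0, -1]].
Modal coordinates z(0) = V^{-1} x(0): 1·1 + 3·(-1) = -2; 0·1 + (-1)·(-1) = 1; so z(0) = [-2, 1]^T.
x_2(t) = Σ_i (v_i)_2 · z_i(0) · e^{λ_i t} (row 2 of V times the modal terms).
x_2(0.25) = 0·(-2)·e^{-5·0.25} + (-1)·1·e^{-1·0.25} = 0·0.286505 + (-1)·0.778801 = -0.7788.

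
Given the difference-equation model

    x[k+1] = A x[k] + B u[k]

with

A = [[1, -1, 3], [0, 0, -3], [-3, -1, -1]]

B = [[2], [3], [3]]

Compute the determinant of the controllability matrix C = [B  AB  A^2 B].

2025

AB = [[8], [-9], [-12]]
A^2B = [[-19], [36], [-3]]
Controllability matrix C = [B  AB  A^2B] = [[2, 8, -19], [3, -9, 36], [3, -12, -3]]
Expanding along the first row, det(C) = 2·((-9)·(-3) - 36·(-12)) - 8·(3·(-3) - 36·3) + (-19)·(3·(-12) - (-9)·3) = 2·459 - 8·(-117) + (-19)·(-9) = 2025
Since det(C) ≠ 0, rank(C) = 3 and the system is completely controllable.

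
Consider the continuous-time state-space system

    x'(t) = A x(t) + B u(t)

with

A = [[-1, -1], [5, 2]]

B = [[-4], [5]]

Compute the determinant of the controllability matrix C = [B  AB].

AB = [[-1], [-10]]
Controllability matrix C = [B  AB] = [[-4, -1], [5, -10]]
det(C) = (-4)·(-10) - (-1)·5 = 40 - (-5) = 45
Since det(C) ≠ 0, rank(C) = 2 and the system is completely controllable.

45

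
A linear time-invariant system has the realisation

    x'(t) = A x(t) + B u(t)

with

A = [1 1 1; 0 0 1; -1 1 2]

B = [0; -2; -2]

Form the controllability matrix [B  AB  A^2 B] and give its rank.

3

AB = [[-4], [-2], [-6]]
A^2B = [[-12], [-6], [-10]]
Controllability matrix C = [B  AB  A^2B] = [[0, -4, -12], [-2, -2, -6], [-2, -6, -10]]
det(C) = 0·((-2)·(-10) - (-6)·(-6)) - (-4)·((-2)·(-10) - (-6)·(-2)) + (-12)·((-2)·(-6) - (-2)·(-2)) = 0·(-16) - (-4)·8 + (-12)·8 = -64 ≠ 0, so rank(C) = 3.
rank(C) = 3 = n, so the pair (A, B) is completely controllable.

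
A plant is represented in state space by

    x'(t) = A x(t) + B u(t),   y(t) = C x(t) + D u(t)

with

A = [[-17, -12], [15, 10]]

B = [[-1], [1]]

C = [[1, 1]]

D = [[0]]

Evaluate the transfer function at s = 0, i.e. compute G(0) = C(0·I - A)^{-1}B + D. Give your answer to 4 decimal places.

G(0) = C(-A)^{-1}B + D = -C A^{-1} B + D.
det A = 10, so A^{-1} = (1/10)·adj(A) = [[1, 6/5], [-3/2, -17/10]]
A^{-1} B = [1/5, -1/5]^T
C A^{-1} B = 0
G(0) = D - C A^{-1} B = 0 - (0) = 0

0.0000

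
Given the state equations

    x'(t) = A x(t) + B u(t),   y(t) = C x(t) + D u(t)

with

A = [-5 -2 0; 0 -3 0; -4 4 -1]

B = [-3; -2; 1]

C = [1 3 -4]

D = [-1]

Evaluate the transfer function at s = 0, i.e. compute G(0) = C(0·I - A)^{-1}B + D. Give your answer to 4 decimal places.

-2.0000

G(0) = C(-A)^{-1}B + D = -C A^{-1} B + D.
det A = -15, so A^{-1} = (1/-15)·adj(A) = [[-1/5, 2/15, 0], [0, -1/3, 0], [4/5, -28/15, -1]]
A^{-1} B = [1/3, 2/3, 1/3]^T
C A^{-1} B = 1
G(0) = D - C A^{-1} B = -1 - (1) = -2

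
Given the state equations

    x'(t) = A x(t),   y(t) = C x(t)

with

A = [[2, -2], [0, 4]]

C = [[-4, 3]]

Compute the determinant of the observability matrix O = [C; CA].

-56

CA = [[-8, 20]]
Observability matrix O = [C; CA] = [[-4, 3], [-8, 20]]
det(O) = (-4)·20 - 3·(-8) = -80 - (-24) = -56
Since det(O) ≠ 0, rank(O) = 2 and the system is completely observable.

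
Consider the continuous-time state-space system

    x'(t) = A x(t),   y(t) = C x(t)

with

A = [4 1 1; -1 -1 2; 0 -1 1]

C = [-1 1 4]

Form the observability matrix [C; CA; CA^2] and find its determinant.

-478

CA = [[-5, -6, 5]]
CA^2 = [[-14, -4, -12]]
Observability matrix O = [C; CA; CA^2] = [[-1, 1, 4], [-5, -6, 5], [-14, -4, -12]]
Expanding along the first row, det(O) = (-1)·((-6)·(-12) - 5·(-4)) - 1·((-5)·(-12) - 5·(-14)) + 4·((-5)·(-4) - (-6)·(-14)) = (-1)·92 - 1·130 + 4·(-64) = -478
Since det(O) ≠ 0, rank(O) = 3 and the system is completely observable.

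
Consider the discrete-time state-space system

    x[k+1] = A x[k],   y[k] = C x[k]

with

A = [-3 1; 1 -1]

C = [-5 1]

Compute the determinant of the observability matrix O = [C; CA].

CA = [[16, -6]]
Observability matrix O = [C; CA] = [[-5, 1], [16, -6]]
det(O) = (-5)·(-6) - 1·16 = 30 - 16 = 14
Since det(O) ≠ 0, rank(O) = 2 and the system is completely observable.

14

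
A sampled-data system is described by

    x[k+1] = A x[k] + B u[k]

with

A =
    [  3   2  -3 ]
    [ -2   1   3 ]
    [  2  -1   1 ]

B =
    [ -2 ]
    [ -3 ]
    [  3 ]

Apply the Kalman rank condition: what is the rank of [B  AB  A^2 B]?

AB = [[-21], [10], [2]]
A^2B = [[-49], [58], [-50]]
Controllability matrix C = [B  AB  A^2B] = [[-2, -21, -49], [-3, 10, 58], [3, 2, -50]]
det(C) = (-2)·(10·(-50) - 58·2) - (-21)·((-3)·(-50) - 58·3) + (-49)·((-3)·2 - 10·3) = (-2)·(-616) - (-21)·(-24) + (-49)·(-36) = 2492 ≠ 0, so rank(C) = 3.
rank(C) = 3 = n, so the pair (A, B) is completely controllable.

3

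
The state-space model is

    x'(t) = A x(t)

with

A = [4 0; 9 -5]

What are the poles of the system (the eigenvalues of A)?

-5, 4

det(sI - A) = s^2 - (tr A)s + det A, with tr A = 4 + (-5) = -1 and det A = 4·(-5) - 0·9 = -20 - 0 = -20.
So p(s) = det(sI - A) = s^2 + s - 20.
Factor s^2 + s - 20: two numbers with sum -1 and product -20 are 4 and -5, so s^2 + s - 20 = (s - 4)(s + 5).
Hence p(s) = (s - 4) (s + 5), with roots -5, 4.
At least one eigenvalue has non-negative real part, so the system is not asymptotically stable.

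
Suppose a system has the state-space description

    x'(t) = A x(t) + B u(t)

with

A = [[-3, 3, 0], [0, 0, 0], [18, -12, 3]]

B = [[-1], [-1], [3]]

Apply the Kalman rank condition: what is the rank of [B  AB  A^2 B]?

AB = [[0], [0], [3]]
A^2B = [[0], [0], [9]]
Controllability matrix C = [B  AB  A^2B] = [[-1, 0, 0], [-1, 0, 0], [3, 3, 9]]
The rows r1, r2, r3 of C are linearly dependent: -r1 + r2 = 0 (check each entry), so rank(C) ≤ 2.
The 2×2 minor from rows 1, 3, columns 1, 2 is (-1)·3 - 0·3 = -3 - 0 = -3 ≠ 0, so rank(C) = 2.
rank(C) = 2 < n = 3, so the pair (A, B) is not completely controllable.

2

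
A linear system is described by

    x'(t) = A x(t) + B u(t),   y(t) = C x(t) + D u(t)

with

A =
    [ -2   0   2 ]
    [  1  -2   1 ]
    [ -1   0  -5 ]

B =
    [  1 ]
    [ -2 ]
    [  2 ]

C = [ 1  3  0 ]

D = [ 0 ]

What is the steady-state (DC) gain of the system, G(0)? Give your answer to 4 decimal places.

G(0) = C(-A)^{-1}B + D = -C A^{-1} B + D.
det A = -24, so A^{-1} = (1/-24)·adj(A) = [[-5/12, 0, -1/6], [-1/6, -1/2, -1/6], [1/12, 0, -1/6]]
A^{-1} B = [-3/4, 1/2, -1/4]^T
C A^{-1} B = 3/4
G(0) = D - C A^{-1} B = 0 - (3/4) = -3/4 ≈ -0.7500

-0.7500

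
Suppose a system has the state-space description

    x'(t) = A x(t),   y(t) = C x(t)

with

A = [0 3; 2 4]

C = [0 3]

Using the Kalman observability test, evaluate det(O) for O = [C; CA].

-18

CA = [[6, 12]]
Observability matrix O = [C; CA] = [[0, 3], [6, 12]]
det(O) = 0·12 - 3·6 = 0 - 18 = -18
Since det(O) ≠ 0, rank(O) = 2 and the system is completely observable.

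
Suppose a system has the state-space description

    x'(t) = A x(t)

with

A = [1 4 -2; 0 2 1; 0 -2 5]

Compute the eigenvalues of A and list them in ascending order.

det(sI - A) = s^3 - (tr A)s^2 + (M11 + M22 + M33)s - det A, where Mii is the 2×2 principal minor of A obtained by deleting row i and column i.
tr A = 1 + 2 + 5 = 8; M11 = 2·5 - 1·(-2) = 10 - (-2) = 12; M22 = 1·5 - (-2)·0 = 5 - 0 = 5; M33 = 1·2 - 4·0 = 2 - 0 = 2; sum of minors = 19.
det A = 1·(2·5 - 1·(-2)) - 4·(0·5 - 1·0) + (-2)·(0·(-2) - 2·0) = 1·12 - 4·0 + (-2)·0 = 12.
So p(s) = det(sI - A) = s^3 - 8s^2 + 19s - 12.
Rational-root test: any integer root divides -12. Testing small divisors, s = 1 works: p(1) = 1 + (-8) + 19 + (-12) = 0, so (s - 1) is a factor.
Dividing, p(s) = (s - 1)(s^2 - 7s + 12).
Factor s^2 - 7s + 12: two numbers with sum 7 and product 12 are 4 and 3, so s^2 - 7s + 12 = (s - 4)(s - 3).
Hence p(s) = (s - 4) (s - 3) (s - 1), with roots 1, 3, 4.
At least one eigenvalue has non-negative real part, so the system is not asymptotically stable.

1, 3, 4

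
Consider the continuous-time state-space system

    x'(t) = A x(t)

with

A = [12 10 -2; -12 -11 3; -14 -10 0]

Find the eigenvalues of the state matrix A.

det(sI - A) = s^3 - (tr A)s^2 + (M11 + M22 + M33)s - det A, where Mii is the 2×2 principal minor of A obtained by deleting row i and column i.
tr A = 12 + (-11) + 0 = 1; M11 = (-11)·0 - 3·(-10) = 0 - (-30) = 30; M22 = 12·0 - (-2)·(-14) = 0 - 28 = -28; M33 = 12·(-11) - 10·(-12) = -132 - (-120) = -12; sum of minors = -10.
det A = 12·((-11)·0 - 3·(-10)) - 10·((-12)·0 - 3·(-14)) + (-2)·((-12)·(-10) - (-11)·(-14)) = 12·30 - 10·42 + (-2)·(-34) = 8.
So p(s) = det(sI - A) = s^3 - s^2 - 10s - 8.
Rational-root test: any integer root divides -8. Testing small divisors, s = -1 works: p(-1) = -1 + (-1) + 10 + (-8) = 0, so (s + 1) is a factor.
Dividing, p(s) = (s + 1)(s^2 - 2s - 8).
Factor s^2 - 2s - 8: two numbers with sum 2 and product -8 are 4 and -2, so s^2 - 2s - 8 = (s - 4)(s + 2).
Hence p(s) = (s - 4) (s + 1) (s + 2), with roots -2, -1, 4.
At least one eigenvalue has non-negative real part, so the system is not asymptotically stable.

-2, -1, 4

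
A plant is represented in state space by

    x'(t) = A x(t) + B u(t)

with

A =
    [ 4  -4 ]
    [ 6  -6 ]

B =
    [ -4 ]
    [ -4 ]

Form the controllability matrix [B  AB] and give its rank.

1

AB = [[0], [0]]
Controllability matrix C = [B  AB] = [[-4, 0], [-4, 0]]
Every column of C is a scalar multiple of column 1 = [-4, -4] (multipliers 1, 0), so the columns span a one-dimensional space.
C ≠ 0, hence rank(C) = 1.
rank(C) = 1 < n = 2, so the pair (A, B) is not completely controllable.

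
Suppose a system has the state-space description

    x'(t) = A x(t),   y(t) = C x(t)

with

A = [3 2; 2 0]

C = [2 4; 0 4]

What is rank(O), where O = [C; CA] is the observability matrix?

CA = [[14, 4], [8, 0]]
Observability matrix O = [C; CA] = [[2, 4], [0, 4], [14, 4], [8, 0]]
Take the 2×2 submatrix of O formed by rows 1, 2: [[2, 4], [0, 4]]. Its determinant is 2·4 - 4·0 = 8 - 0 = 8 ≠ 0.
So rank(O) ≥ 2; since O has 2 columns, rank(O) = 2.
rank(O) = 2 = n, so the pair (A, C) is completely observable.

2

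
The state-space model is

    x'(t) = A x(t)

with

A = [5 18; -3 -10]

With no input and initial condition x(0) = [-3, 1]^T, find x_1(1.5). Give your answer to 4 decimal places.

-0.6694

det(sI - A) = s^2 - (tr A)s + det A, with tr A = 5 + (-10) = -5 and det A = 5·(-10) - 18·(-3) = -50 - (-54) = 4.
So p(s) = det(sI - A) = s^2 + 5s + 4.
Factor s^2 + 5s + 4: two numbers with sum -5 and product 4 are -1 and -4, so s^2 + 5s + 4 = (s + 1)(s + 4).
Hence p(s) = (s + 1) (s + 4), with roots -4, -1.
The eigenvalues -4, -1 are distinct and real, so A is diagonalisable and x(t) = e^{At} x(0) = V diag(e^{λ_i t}) V^{-1} x(0), where the columns of V are the eigenvectors.
λ = -4: A - (-4)I = [[9, 18], [-3, -6]]. Row 1 gives 9·v1 + 18·v2 = 0, so take v_1 = [2, -1]^T.
λ = -1: A - (-1)I = [[6, 18], [-3, -9]]. Row 1 gives 6·v1 + 18·v2 = 0, so take v_2 = [-3, 1]^T.
V = [v_1 v_2] = [[2, -3], [-1, 1]] has det V = -1, so V^{-1} = adj(V)/det V = [[-1, -3], [-1, -2]].
Modal coordinates z(0) = V^{-1} x(0): (-1)·(-3) + (-3)·1 = 0; (-1)·(-3) + (-2)·1 = 1; so z(0) = [0, 1]^T.
x_1(t) = Σ_i (v_i)_1 · z_i(0) · e^{λ_i t} (row 1 of V times the modal terms).
x_1(1.5) = 2·0·e^{-4·1.5} + (-3)·1·e^{-1·1.5} = 0·0.002479 + (-3)·0.223130 = -0.6694.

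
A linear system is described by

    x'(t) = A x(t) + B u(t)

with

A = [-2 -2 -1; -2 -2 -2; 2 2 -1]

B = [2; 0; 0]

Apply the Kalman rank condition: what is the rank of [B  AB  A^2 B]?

AB = [[-4], [-4], [4]]
A^2B = [[12], [8], [-20]]
Controllability matrix C = [B  AB  A^2B] = [[2, -4, 12], [0, -4, 8], [0, 4, -20]]
det(C) = 2·((-4)·(-20) - 8·4) - (-4)·(0·(-20) - 8·0) + 12·(0·4 - (-4)·0) = 2·48 - (-4)·0 + 12·0 = 96 ≠ 0, so rank(C) = 3.
rank(C) = 3 = n, so the pair (A, B) is completely controllable.

3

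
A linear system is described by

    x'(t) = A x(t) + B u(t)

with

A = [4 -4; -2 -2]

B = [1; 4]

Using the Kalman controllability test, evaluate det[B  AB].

AB = [[-12], [-10]]
Controllability matrix C = [B  AB] = [[1, -12], [4, -10]]
det(C) = 1·(-10) - (-12)·4 = -10 - (-48) = 38
Since det(C) ≠ 0, rank(C) = 2 and the system is completely controllable.

38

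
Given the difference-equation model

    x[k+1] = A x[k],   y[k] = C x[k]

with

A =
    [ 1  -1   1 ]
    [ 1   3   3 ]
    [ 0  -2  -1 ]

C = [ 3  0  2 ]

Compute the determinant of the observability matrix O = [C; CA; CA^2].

265

CA = [[3, -7, 1]]
CA^2 = [[-4, -26, -19]]
Observability matrix O = [C; CA; CA^2] = [[3, 0, 2], [3, -7, 1], [-4, -26, -19]]
Expanding along the first row, det(O) = 3·((-7)·(-19) - 1·(-26)) - 0·(3·(-19) - 1·(-4)) + 2·(3·(-26) - (-7)·(-4)) = 3·159 - 0·(-53) + 2·(-106) = 265
Since det(O) ≠ 0, rank(O) = 3 and the system is completely observable.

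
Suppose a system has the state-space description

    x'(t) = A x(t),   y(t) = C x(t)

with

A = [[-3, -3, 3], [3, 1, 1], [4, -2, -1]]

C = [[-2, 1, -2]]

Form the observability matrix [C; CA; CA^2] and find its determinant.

CA = [[1, 11, -3]]
CA^2 = [[18, 14, 17]]
Observability matrix O = [C; CA; CA^2] = [[-2, 1, -2], [1, 11, -3], [18, 14, 17]]
Expanding along the first row, det(O) = (-2)·(11·17 - (-3)·14) - 1·(1·17 - (-3)·18) + (-2)·(1·14 - 11·18) = (-2)·229 - 1·71 + (-2)·(-184) = -161
Since det(O) ≠ 0, rank(O) = 3 and the system is completely observable.

-161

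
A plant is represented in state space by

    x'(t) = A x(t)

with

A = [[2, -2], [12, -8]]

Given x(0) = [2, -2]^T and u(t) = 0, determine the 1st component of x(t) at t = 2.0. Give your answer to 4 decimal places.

det(sI - A) = s^2 - (tr A)s + det A, with tr A = 2 + (-8) = -6 and det A = 2·(-8) - (-2)·12 = -16 - (-24) = 8.
So p(s) = det(sI - A) = s^2 + 6s + 8.
Factor s^2 + 6s + 8: two numbers with sum -6 and product 8 are -2 and -4, so s^2 + 6s + 8 = (s + 2)(s + 4).
Hence p(s) = (s + 2) (s + 4), with roots -4, -2.
The eigenvalues -4, -2 are distinct and real, so A is diagonalisable and x(t) = e^{At} x(0) = V diag(e^{λ_i t}) V^{-1} x(0), where the columns of V are the eigenvectors.
λ = -4: A - (-4)I = [[6, -2], [12, -4]]. Row 1 gives 6·v1 + (-2)·v2 = 0, so take v_1 = [-1, -3]^T.
λ = -2: A - (-2)I = [[4, -2], [12, -6]]. Row 1 gives 4·v1 + (-2)·v2 = 0, so take v_2 = [-1, -2]^T.
V = [v_1 v_2] = [[-1, -1], [-3, -2]] has det V = -1, so V^{-1} = adj(V)/det V = [[2, -1], [-3, 1]].
Modal coordinates z(0) = V^{-1} x(0): 2·2 + (-1)·(-2) = 6; (-3)·2 + 1·(-2) = -8; so z(0) = [6, -8]^T.
x_1(t) = Σ_i (v_i)_1 · z_i(0) · e^{λ_i t} (row 1 of V times the modal terms).
x_1(2.0) = (-1)·6·e^{-4·2.0} + (-1)·(-8)·e^{-2·2.0} = (-6)·0.000335 + 8·0.018316 = 0.1445.

0.1445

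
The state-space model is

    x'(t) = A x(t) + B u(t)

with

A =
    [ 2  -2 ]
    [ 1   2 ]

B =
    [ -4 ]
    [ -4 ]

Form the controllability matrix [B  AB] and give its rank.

AB = [[0], [-12]]
Controllability matrix C = [B  AB] = [[-4, 0], [-4, -12]]
det(C) = (-4)·(-12) - 0·(-4) = 48 - 0 = 48 ≠ 0, so rank(C) = 2.
rank(C) = 2 = n, so the pair (A, B) is completely controllable.

2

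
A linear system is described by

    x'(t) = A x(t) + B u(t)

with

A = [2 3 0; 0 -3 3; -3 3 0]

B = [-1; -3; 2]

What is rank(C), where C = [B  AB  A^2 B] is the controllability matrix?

AB = [[-11], [15], [-6]]
A^2B = [[23], [-63], [78]]
Controllability matrix C = [B  AB  A^2B] = [[-1, -11, 23], [-3, 15, -63], [2, -6, 78]]
det(C) = (-1)·(15·78 - (-63)·(-6)) - (-11)·((-3)·78 - (-63)·2) + 23·((-3)·(-6) - 15·2) = (-1)·792 - (-11)·(-108) + 23·(-12) = -2256 ≠ 0, so rank(C) = 3.
rank(C) = 3 = n, so the pair (A, B) is completely controllable.

3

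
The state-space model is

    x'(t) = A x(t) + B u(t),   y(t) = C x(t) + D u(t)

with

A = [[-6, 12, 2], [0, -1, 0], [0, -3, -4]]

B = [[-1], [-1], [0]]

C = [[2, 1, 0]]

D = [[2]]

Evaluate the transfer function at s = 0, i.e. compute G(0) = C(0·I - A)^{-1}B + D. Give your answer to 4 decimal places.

-2.8333

G(0) = C(-A)^{-1}B + D = -C A^{-1} B + D.
det A = -24, so A^{-1} = (1/-24)·adj(A) = [[-1/6, -7/4, -1/12], [0, -1, 0], [0, 3/4, -1/4]]
A^{-1} B = [23/12, 1, -3/4]^T
C A^{-1} B = 29/6
G(0) = D - C A^{-1} B = 2 - (29/6) = -17/6 ≈ -2.8333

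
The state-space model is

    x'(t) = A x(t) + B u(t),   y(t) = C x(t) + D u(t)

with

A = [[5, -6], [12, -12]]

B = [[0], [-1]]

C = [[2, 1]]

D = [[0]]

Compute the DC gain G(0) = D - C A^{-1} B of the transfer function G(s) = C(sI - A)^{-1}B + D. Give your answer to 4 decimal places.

G(0) = C(-A)^{-1}B + D = -C A^{-1} B + D.
det A = 12, so A^{-1} = (1/12)·adj(A) = [[-1, 1/2], [-1, 5/12]]
A^{-1} B = [-1/2, -5/12]^T
C A^{-1} B = -17/12
G(0) = D - C A^{-1} B = 0 - (-17/12) = 17/12 ≈ 1.4167

1.4167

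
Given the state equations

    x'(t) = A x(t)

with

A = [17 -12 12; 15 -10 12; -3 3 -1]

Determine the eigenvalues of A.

-1, 2, 5

det(sI - A) = s^3 - (tr A)s^2 + (M11 + M22 + M33)s - det A, where Mii is the 2×2 principal minor of A obtained by deleting row i and column i.
tr A = 17 + (-10) + (-1) = 6; M11 = (-10)·(-1) - 12·3 = 10 - 36 = -26; M22 = 17·(-1) - 12·(-3) = -17 - (-36) = 19; M33 = 17·(-10) - (-12)·15 = -170 - (-180) = 10; sum of minors = 3.
det A = 17·((-10)·(-1) - 12·3) - (-12)·(15·(-1) - 12·(-3)) + 12·(15·3 - (-10)·(-3)) = 17·(-26) - (-12)·21 + 12·15 = -10.
So p(s) = det(sI - A) = s^3 - 6s^2 + 3s + 10.
Rational-root test: any integer root divides 10. Testing small divisors, s = -1 works: p(-1) = -1 + (-6) + (-3) + 10 = 0, so (s + 1) is a factor.
Dividing, p(s) = (s + 1)(s^2 - 7s + 10).
Factor s^2 - 7s + 10: two numbers with sum 7 and product 10 are 5 and 2, so s^2 - 7s + 10 = (s - 5)(s - 2).
Hence p(s) = (s - 5) (s - 2) (s + 1), with roots -1, 2, 5.
At least one eigenvalue has non-negative real part, so the system is not asymptotically stable.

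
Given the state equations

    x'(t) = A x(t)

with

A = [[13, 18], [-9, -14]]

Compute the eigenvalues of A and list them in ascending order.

det(sI - A) = s^2 - (tr A)s + det A, with tr A = 13 + (-14) = -1 and det A = 13·(-14) - 18·(-9) = -182 - (-162) = -20.
So p(s) = det(sI - A) = s^2 + s - 20.
Factor s^2 + s - 20: two numbers with sum -1 and product -20 are 4 and -5, so s^2 + s - 20 = (s - 4)(s + 5).
Hence p(s) = (s - 4) (s + 5), with roots -5, 4.
At least one eigenvalue has non-negative real part, so the system is not asymptotically stable.

-5, 4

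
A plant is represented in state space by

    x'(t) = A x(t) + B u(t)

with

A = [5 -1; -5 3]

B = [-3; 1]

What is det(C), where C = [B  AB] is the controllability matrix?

-38

AB = [[-16], [18]]
Controllability matrix C = [B  AB] = [[-3, -16], [1, 18]]
det(C) = (-3)·18 - (-16)·1 = -54 - (-16) = -38
Since det(C) ≠ 0, rank(C) = 2 and the system is completely controllable.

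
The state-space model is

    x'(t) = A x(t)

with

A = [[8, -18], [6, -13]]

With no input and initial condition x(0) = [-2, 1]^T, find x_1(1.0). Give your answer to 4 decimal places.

-4.9305

det(sI - A) = s^2 - (tr A)s + det A, with tr A = 8 + (-13) = -5 and det A = 8·(-13) - (-18)·6 = -104 - (-108) = 4.
So p(s) = det(sI - A) = s^2 + 5s + 4.
Factor s^2 + 5s + 4: two numbers with sum -5 and product 4 are -1 and -4, so s^2 + 5s + 4 = (s + 1)(s + 4).
Hence p(s) = (s + 1) (s + 4), with roots -4, -1.
The eigenvalues -4, -1 are distinct and real, so A is diagonalisable and x(t) = e^{At} x(0) = V diag(e^{λ_i t}) V^{-1} x(0), where the columns of V are the eigenvectors.
λ = -4: A - (-4)I = [[12, -18], [6, -9]]. Row 1 gives 12·v1 + (-18)·v2 = 0, so take v_1 = [-3, -2]^T.
λ = -1: A - (-1)I = [[9, -18], [6, -12]]. Row 1 gives 9·v1 + (-18)·v2 = 0, so take v_2 = [2, 1]^T.
V = [v_1 v_2] = [[-3, 2], [-2, 1]] has det V = 1, so V^{-1} = adj(V)/det V = [[1, -2], [2, -3]].
Modal coordinates z(0) = V^{-1} x(0): 1·(-2) + (-2)·1 = -4; 2·(-2) + (-3)·1 = -7; so z(0) = [-4, -7]^T.
x_1(t) = Σ_i (v_i)_1 · z_i(0) · e^{λ_i t} (row 1 of V times the modal terms).
x_1(1.0) = (-3)·(-4)·e^{-4·1.0} + 2·(-7)·e^{-1·1.0} = 12·0.018316 + (-14)·0.367879 = -4.9305.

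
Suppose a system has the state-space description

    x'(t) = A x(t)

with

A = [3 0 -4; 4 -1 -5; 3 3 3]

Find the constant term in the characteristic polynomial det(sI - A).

Expand det(sI - A) for the 3×3 matrix.
p(s) = s^3 - 5s^2 + 30s + 24.
(Check: constant term = det(-A) = (-1)^3 det A = 24; coefficient of s^2 = -tr A = -5.)
The constant term is 24.

24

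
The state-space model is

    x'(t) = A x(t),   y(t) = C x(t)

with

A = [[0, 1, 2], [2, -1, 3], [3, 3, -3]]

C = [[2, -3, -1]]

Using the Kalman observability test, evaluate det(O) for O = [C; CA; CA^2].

CA = [[-9, 2, -2]]
CA^2 = [[-2, -17, -6]]
Observability matrix O = [C; CA; CA^2] = [[2, -3, -1], [-9, 2, -2], [-2, -17, -6]]
Expanding along the first row, det(O) = 2·(2·(-6) - (-2)·(-17)) - (-3)·((-9)·(-6) - (-2)·(-2)) + (-1)·((-9)·(-17) - 2·(-2)) = 2·(-46) - (-3)·50 + (-1)·157 = -99
Since det(O) ≠ 0, rank(O) = 3 and the system is completely observable.

-99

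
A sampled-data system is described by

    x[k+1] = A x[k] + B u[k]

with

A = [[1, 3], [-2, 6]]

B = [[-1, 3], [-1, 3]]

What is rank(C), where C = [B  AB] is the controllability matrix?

AB = [[-4, 12], [-4, 12]]
Controllability matrix C = [B  AB] = [[-1, 3, -4, 12], [-1, 3, -4, 12]]
Every column of C is a scalar multiple of column 1 = [-1, -1] (multipliers 1, -3, 4, -12), so the columns span a one-dimensional space.
C ≠ 0, hence rank(C) = 1.
rank(C) = 1 < n = 2, so the pair (A, B) is not completely controllable.

1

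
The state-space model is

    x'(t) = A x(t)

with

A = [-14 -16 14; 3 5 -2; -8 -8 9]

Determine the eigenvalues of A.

det(sI - A) = s^3 - (tr A)s^2 + (M11 + M22 + M33)s - det A, where Mii is the 2×2 principal minor of A obtained by deleting row i and column i.
tr A = (-14) + 5 + 9 = 0; M11 = 5·9 - (-2)·(-8) = 45 - 16 = 29; M22 = (-14)·9 - 14·(-8) = -126 - (-112) = -14; M33 = (-14)·5 - (-16)·3 = -70 - (-48) = -22; sum of minors = -7.
det A = (-14)·(5·9 - (-2)·(-8)) - (-16)·(3·9 - (-2)·(-8)) + 14·(3·(-8) - 5·(-8)) = (-14)·29 - (-16)·11 + 14·16 = -6.
So p(s) = det(sI - A) = s^3 - 7s + 6.
Rational-root test: any integer root divides 6. Testing small divisors, s = 1 works: p(1) = 1 + 0 + (-7) + 6 = 0, so (s - 1) is a factor.
Dividing, p(s) = (s - 1)(s^2 + s - 6).
Factor s^2 + s - 6: two numbers with sum -1 and product -6 are 2 and -3, so s^2 + s - 6 = (s - 2)(s + 3).
Hence p(s) = (s - 2) (s - 1) (s + 3), with roots -3, 1, 2.
At least one eigenvalue has non-negative real part, so the system is not asymptotically stable.

-3, 1, 2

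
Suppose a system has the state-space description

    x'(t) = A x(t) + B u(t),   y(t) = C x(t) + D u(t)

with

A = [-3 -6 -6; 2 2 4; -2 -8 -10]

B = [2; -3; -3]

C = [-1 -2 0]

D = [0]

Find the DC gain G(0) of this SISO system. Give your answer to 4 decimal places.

G(0) = C(-A)^{-1}B + D = -C A^{-1} B + D.
det A = -36, so A^{-1} = (1/-36)·adj(A) = [[-1/3, 1/3, 1/3], [-1/3, -1/2, 0], [1/3, 1/3, -1/6]]
A^{-1} B = [-8/3, 5/6, 1/6]^T
C A^{-1} B = 1
G(0) = D - C A^{-1} B = 0 - (1) = -1

-1.0000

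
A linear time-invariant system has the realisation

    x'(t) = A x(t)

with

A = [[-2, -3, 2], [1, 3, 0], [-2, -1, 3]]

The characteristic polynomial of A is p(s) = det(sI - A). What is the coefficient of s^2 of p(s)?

-4

Expand det(sI - A) for the 3×3 matrix.
p(s) = s^3 - 4s^2 + 4s - 1.
(Check: constant term = det(-A) = (-1)^3 det A = -1; coefficient of s^2 = -tr A = -4.)
The coefficient of s^2 is -4.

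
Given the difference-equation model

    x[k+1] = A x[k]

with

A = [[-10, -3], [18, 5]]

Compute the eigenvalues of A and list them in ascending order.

-4, -1

det(zI - A) = z^2 - (tr A)z + det A, with tr A = (-10) + 5 = -5 and det A = (-10)·5 - (-3)·18 = -50 - (-54) = 4.
So p(z) = det(zI - A) = z^2 + 5z + 4.
Factor z^2 + 5z + 4: two numbers with sum -5 and product 4 are -1 and -4, so z^2 + 5z + 4 = (z + 1)(z + 4).
Hence p(z) = (z + 1) (z + 4), with roots -4, -1.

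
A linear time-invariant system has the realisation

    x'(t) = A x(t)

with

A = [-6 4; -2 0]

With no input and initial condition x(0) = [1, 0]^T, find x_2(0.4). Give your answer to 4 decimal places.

-0.2474

det(sI - A) = s^2 - (tr A)s + det A, with tr A = (-6) + 0 = -6 and det A = (-6)·0 - 4·(-2) = 0 - (-8) = 8.
So p(s) = det(sI - A) = s^2 + 6s + 8.
Factor s^2 + 6s + 8: two numbers with sum -6 and product 8 are -2 and -4, so s^2 + 6s + 8 = (s + 2)(s + 4).
Hence p(s) = (s + 2) (s + 4), with roots -4, -2.
The eigenvalues -4, -2 are distinct and real, so A is diagonalisable and x(t) = e^{At} x(0) = V diag(e^{λ_i t}) V^{-1} x(0), where the columns of V are the eigenvectors.
λ = -4: A - (-4)I = [[-2, 4], [-2, 4]]. Row 1 gives (-2)·v1 + 4·v2 = 0, so take v_1 = [-2, -1]^T.
λ = -2: A - (-2)I = [[-4, 4], [-2, 2]]. Row 1 gives (-4)·v1 + 4·v2 = 0, so take v_2 = [1, 1]^T.
V = [v_1 v_2] = [[-2, 1], [-1, 1]] has det V = -1, so V^{-1} = adj(V)/det V = [[-1, 1], [-1, 2]].
Modal coordinates z(0) = V^{-1} x(0): (-1)·1 + 1·0 = -1; (-1)·1 + 2·0 = -1; so z(0) = [-1, -1]^T.
x_2(t) = Σ_i (v_i)_2 · z_i(0) · e^{λ_i t} (row 2 of V times the modal terms).
x_2(0.4) = (-1)·(-1)·e^{-4·0.4} + 1·(-1)·e^{-2·0.4} = 1·0.201897 + (-1)·0.449329 = -0.2474.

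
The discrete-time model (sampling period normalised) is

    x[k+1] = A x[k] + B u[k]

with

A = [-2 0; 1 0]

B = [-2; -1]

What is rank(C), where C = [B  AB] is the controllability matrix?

AB = [[4], [-2]]
Controllability matrix C = [B  AB] = [[-2, 4], [-1, -2]]
det(C) = (-2)·(-2) - 4·(-1) = 4 - (-4) = 8 ≠ 0, so rank(C) = 2.
rank(C) = 2 = n, so the pair (A, B) is completely controllable.

2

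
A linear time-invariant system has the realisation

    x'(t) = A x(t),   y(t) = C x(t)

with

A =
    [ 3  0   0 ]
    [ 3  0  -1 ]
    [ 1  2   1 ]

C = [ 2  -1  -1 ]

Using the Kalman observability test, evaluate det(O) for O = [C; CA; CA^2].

CA = [[2, -2, 0]]
CA^2 = [[0, 0, 2]]
Observability matrix O = [C; CA; CA^2] = [[2, -1, -1], [2, -2, 0], [0, 0, 2]]
Expanding along the first row, det(O) = 2·((-2)·2 - 0·0) - (-1)·(2·2 - 0·0) + (-1)·(2·0 - (-2)·0) = 2·(-4) - (-1)·4 + (-1)·0 = -4
Since det(O) ≠ 0, rank(O) = 3 and the system is completely observable.

-4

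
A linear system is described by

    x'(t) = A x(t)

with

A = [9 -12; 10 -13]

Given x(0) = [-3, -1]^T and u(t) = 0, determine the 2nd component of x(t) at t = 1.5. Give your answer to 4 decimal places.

det(sI - A) = s^2 - (tr A)s + det A, with tr A = 9 + (-13) = -4 and det A = 9·(-13) - (-12)·10 = -117 - (-120) = 3.
So p(s) = det(sI - A) = s^2 + 4s + 3.
Factor s^2 + 4s + 3: two numbers with sum -4 and product 3 are -1 and -3, so s^2 + 4s + 3 = (s + 1)(s + 3).
Hence p(s) = (s + 1) (s + 3), with roots -3, -1.
The eigenvalues -3, -1 are distinct and real, so A is diagonalisable and x(t) = e^{At} x(0) = V diag(e^{λ_i t}) V^{-1} x(0), where the columns of V are the eigenvectors.
λ = -3: A - (-3)I = [[12, -12], [10, -10]]. Row 1 gives 12·v1 + (-12)·v2 = 0, so take v_1 = [1, 1]^T.
λ = -1: A - (-1)I = [[10, -12], [10, -12]]. Row 1 gives 10·v1 + (-12)·v2 = 0, so take v_2 = [-6, -5]^T.
V = [v_1 v_2] = [[1, -6], [1, -5]] has det V = 1, so V^{-1} = adj(V)/det V = [[-5, 6], [-1, 1]].
Modal coordinates z(0) = V^{-1} x(0): (-5)·(-3) + 6·(-1) = 9; (-1)·(-3) + 1·(-1) = 2; so z(0) = [9, 2]^T.
x_2(t) = Σ_i (v_i)_2 · z_i(0) · e^{λ_i t} (row 2 of V times the modal terms).
x_2(1.5) = 1·9·e^{-3·1.5} + (-5)·2·e^{-1·1.5} = 9·0.011109 + (-10)·0.223130 = -2.1313.

-2.1313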